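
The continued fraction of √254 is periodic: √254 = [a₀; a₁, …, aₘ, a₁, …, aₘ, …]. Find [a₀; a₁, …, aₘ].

a₀ = ⌊√254⌋ = 15.
With m₀=0, d₀=1 and mₖ₊₁ = dₖaₖ − mₖ, dₖ₊₁ = (n − mₖ₊₁²)/dₖ, aₖ₊₁ = ⌊(a₀+mₖ₊₁)/dₖ₊₁⌋:
  k=1: m=15, d=29, a=1
  k=2: m=14, d=2, a=14
  k=3: m=14, d=29, a=1
  k=4: m=15, d=1, a=30
d=1 and a=2a₀=30 at k=4, so the next step gives (m, d) = (15, 29) again — its k=1 value — and the period has length 4.

[15; 1, 14, 1, 30]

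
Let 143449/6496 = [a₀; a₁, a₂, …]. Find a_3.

143449 = 22·6496 + 537   →  a_0 = 22
6496 = 12·537 + 52   →  a_1 = 12
537 = 10·52 + 17   →  a_2 = 10
52 = 3·17 + 1   →  a_3 = 3

3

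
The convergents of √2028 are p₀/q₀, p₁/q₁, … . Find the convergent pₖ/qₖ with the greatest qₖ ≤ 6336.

121635/2701

√2028 = [45; 30, 90, …] (period length 2).
Convergents:
  p_0/q_0 = 45/1
  p_1/q_1 = 1351/30
  p_2/q_2 = 121635/2701
  p_3/q_3 = 3650401/81060
q_2 = 2701 ≤ 6336 < 81060 = q_3, so the answer is 121635/2701.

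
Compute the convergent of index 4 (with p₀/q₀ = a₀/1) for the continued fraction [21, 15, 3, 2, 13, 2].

Using pₖ = aₖpₖ₋₁ + pₖ₋₂, qₖ = aₖqₖ₋₁ + qₖ₋₂ (with p₋₁=1, p₋₂=0, q₋₁=0, q₋₂=1):
  k=0: a=21, p=21, q=1
  k=1: a=15, p=316, q=15
  k=2: a=3, p=969, q=46
  k=3: a=2, p=2254, q=107
  k=4: a=13, p=30271, q=1437

30271/1437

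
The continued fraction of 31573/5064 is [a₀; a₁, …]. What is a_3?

31573 = 6·5064 + 1189   →  a_0 = 6
5064 = 4·1189 + 308   →  a_1 = 4
1189 = 3·308 + 265   →  a_2 = 3
308 = 1·265 + 43   →  a_3 = 1

1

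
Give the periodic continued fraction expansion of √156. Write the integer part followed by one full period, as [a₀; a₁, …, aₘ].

[12; 2, 24]

a₀ = ⌊√156⌋ = 12.
With m₀=0, d₀=1 and mₖ₊₁ = dₖaₖ − mₖ, dₖ₊₁ = (n − mₖ₊₁²)/dₖ, aₖ₊₁ = ⌊(a₀+mₖ₊₁)/dₖ₊₁⌋:
  k=1: m=12, d=12, a=2
  k=2: m=12, d=1, a=24
d=1 and a=2a₀=24 at k=2, so the next step gives (m, d) = (12, 12) again — its k=1 value — and the period has length 2.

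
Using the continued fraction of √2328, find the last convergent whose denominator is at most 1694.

√2328 = [48; 4, 96, …] (period length 2).
Convergents:
  p_0/q_0 = 48/1
  p_1/q_1 = 193/4
  p_2/q_2 = 18576/385
  p_3/q_3 = 74497/1544
  p_4/q_4 = 7170288/148609
q_3 = 1544 ≤ 1694 < 148609 = q_4, so the answer is 74497/1544.

74497/1544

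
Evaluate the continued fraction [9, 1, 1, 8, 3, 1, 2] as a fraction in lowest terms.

1839/193

Using pₖ = aₖpₖ₋₁ + pₖ₋₂ and qₖ = aₖqₖ₋₁ + qₖ₋₂:
  k=0: a=9, p=9, q=1
  k=1: a=1, p=10, q=1
  k=2: a=1, p=19, q=2
  k=3: a=8, p=162, q=17
  k=4: a=3, p=505, q=53
  k=5: a=1, p=667, q=70
  k=6: a=2, p=1839, q=193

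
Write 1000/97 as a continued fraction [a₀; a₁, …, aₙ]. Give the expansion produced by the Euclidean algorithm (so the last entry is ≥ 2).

1000 = 10*97 + 30
97 = 3*30 + 7
30 = 4*7 + 2
7 = 3*2 + 1
2 = 2*1 + 0  (stop)
So 1000/97 = [10; 3, 4, 3, 2].

[10; 3, 4, 3, 2]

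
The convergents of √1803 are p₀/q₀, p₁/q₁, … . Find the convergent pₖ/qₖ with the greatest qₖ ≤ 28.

√1803 = [42; 2, 6, 28, 6, 2, 84, …] (period length 6).
Convergents:
  p_0/q_0 = 42/1
  p_1/q_1 = 85/2
  p_2/q_2 = 552/13
  p_3/q_3 = 15541/366
q_2 = 13 ≤ 28 < 366 = q_3, so the answer is 552/13.

552/13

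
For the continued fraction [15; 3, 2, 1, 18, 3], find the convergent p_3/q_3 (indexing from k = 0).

Using pₖ = aₖpₖ₋₁ + pₖ₋₂, qₖ = aₖqₖ₋₁ + qₖ₋₂ (with p₋₁=1, p₋₂=0, q₋₁=0, q₋₂=1):
  k=0: a=15, p=15, q=1
  k=1: a=3, p=46, q=3
  k=2: a=2, p=107, q=7
  k=3: a=1, p=153, q=10

153/10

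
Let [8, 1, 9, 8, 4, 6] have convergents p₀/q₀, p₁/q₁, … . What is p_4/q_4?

2973/334

Using pₖ = aₖpₖ₋₁ + pₖ₋₂, qₖ = aₖqₖ₋₁ + qₖ₋₂ (with p₋₁=1, p₋₂=0, q₋₁=0, q₋₂=1):
  k=0: a=8, p=8, q=1
  k=1: a=1, p=9, q=1
  k=2: a=9, p=89, q=10
  k=3: a=8, p=721, q=81
  k=4: a=4, p=2973, q=334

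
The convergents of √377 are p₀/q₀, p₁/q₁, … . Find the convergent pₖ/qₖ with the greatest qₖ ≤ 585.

8951/461

√377 = [19; 2, 2, 2, 38, …] (period length 4).
Convergents:
  p_0/q_0 = 19/1
  p_1/q_1 = 39/2
  p_2/q_2 = 97/5
  p_3/q_3 = 233/12
  p_4/q_4 = 8951/461
  p_5/q_5 = 18135/934
q_4 = 461 ≤ 585 < 934 = q_5, so the answer is 8951/461.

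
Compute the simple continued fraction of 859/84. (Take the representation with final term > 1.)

[10; 4, 2, 2, 1, 2]

859 = 10*84 + 19
84 = 4*19 + 8
19 = 2*8 + 3
8 = 2*3 + 2
3 = 1*2 + 1
2 = 2*1 + 0  (stop)
So 859/84 = [10; 4, 2, 2, 1, 2].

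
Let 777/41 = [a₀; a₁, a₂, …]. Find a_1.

777 = 18·41 + 39   →  a_0 = 18
41 = 1·39 + 2   →  a_1 = 1

1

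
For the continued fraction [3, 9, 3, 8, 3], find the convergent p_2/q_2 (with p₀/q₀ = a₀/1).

Using pₖ = aₖpₖ₋₁ + pₖ₋₂, qₖ = aₖqₖ₋₁ + qₖ₋₂ (with p₋₁=1, p₋₂=0, q₋₁=0, q₋₂=1):
  k=0: a=3, p=3, q=1
  k=1: a=9, p=28, q=9
  k=2: a=3, p=87, q=28

87/28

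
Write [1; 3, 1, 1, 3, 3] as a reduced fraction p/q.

Using pₖ = aₖpₖ₋₁ + pₖ₋₂ and qₖ = aₖqₖ₋₁ + qₖ₋₂:
  k=0: a=1, p=1, q=1
  k=1: a=3, p=4, q=3
  k=2: a=1, p=5, q=4
  k=3: a=1, p=9, q=7
  k=4: a=3, p=32, q=25
  k=5: a=3, p=105, q=82

105/82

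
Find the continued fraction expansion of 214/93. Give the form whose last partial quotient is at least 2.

[2; 3, 3, 9]

214 = 2·93 + 28
93 = 3·28 + 9
28 = 3·9 + 1
9 = 9·1 + 0  (stop)
So 214/93 = [2; 3, 3, 9].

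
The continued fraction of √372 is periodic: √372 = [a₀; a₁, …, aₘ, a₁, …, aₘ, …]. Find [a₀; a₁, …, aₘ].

a₀ = ⌊√372⌋ = 19.
With m₀=0, d₀=1 and mₖ₊₁ = dₖaₖ − mₖ, dₖ₊₁ = (n − mₖ₊₁²)/dₖ, aₖ₊₁ = ⌊(a₀+mₖ₊₁)/dₖ₊₁⌋:
  k=1: m=19, d=11, a=3
  k=2: m=14, d=16, a=2
  k=3: m=18, d=3, a=12
  k=4: m=18, d=16, a=2
  k=5: m=14, d=11, a=3
  k=6: m=19, d=1, a=38
d=1 and a=2a₀=38 at k=6, so the next step gives (m, d) = (19, 11) again — its k=1 value — and the period has length 6.

[19; 3, 2, 12, 2, 3, 38]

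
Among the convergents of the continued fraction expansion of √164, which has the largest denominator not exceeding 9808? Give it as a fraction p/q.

52877/4129

√164 = [12; 1, 4, 6, 4, 1, 24, …] (period length 6).
Convergents:
  p_0/q_0 = 12/1
  p_1/q_1 = 13/1
  p_2/q_2 = 64/5
  p_3/q_3 = 397/31
  p_4/q_4 = 1652/129
  p_5/q_5 = 2049/160
  p_6/q_6 = 50828/3969
  p_7/q_7 = 52877/4129
  p_8/q_8 = 262336/20485
q_7 = 4129 ≤ 9808 < 20485 = q_8, so the answer is 52877/4129.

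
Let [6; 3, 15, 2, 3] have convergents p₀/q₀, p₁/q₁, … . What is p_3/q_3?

601/95

Using pₖ = aₖpₖ₋₁ + pₖ₋₂, qₖ = aₖqₖ₋₁ + qₖ₋₂ (with p₋₁=1, p₋₂=0, q₋₁=0, q₋₂=1):
  k=0: a=6, p=6, q=1
  k=1: a=3, p=19, q=3
  k=2: a=15, p=291, q=46
  k=3: a=2, p=601, q=95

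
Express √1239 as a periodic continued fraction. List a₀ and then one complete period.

a₀ = ⌊√1239⌋ = 35.
With m₀=0, d₀=1 and mₖ₊₁ = dₖaₖ − mₖ, dₖ₊₁ = (n − mₖ₊₁²)/dₖ, aₖ₊₁ = ⌊(a₀+mₖ₊₁)/dₖ₊₁⌋:
  k=1: m=35, d=14, a=5
  k=2: m=35, d=1, a=70
d=1 and a=2a₀=70 at k=2, so the next step gives (m, d) = (35, 14) again — its k=1 value — and the period has length 2.

[35; 5, 70]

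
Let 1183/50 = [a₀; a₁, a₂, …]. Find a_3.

1183 = 23·50 + 33   →  a_0 = 23
50 = 1·33 + 17   →  a_1 = 1
33 = 1·17 + 16   →  a_2 = 1
17 = 1·16 + 1   →  a_3 = 1

1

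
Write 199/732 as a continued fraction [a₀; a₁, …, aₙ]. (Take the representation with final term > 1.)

[0; 3, 1, 2, 9, 7]

199 = 0×732 + 199
732 = 3×199 + 135
199 = 1×135 + 64
135 = 2×64 + 7
64 = 9×7 + 1
7 = 7×1 + 0  (stop)
So 199/732 = [0; 3, 1, 2, 9, 7].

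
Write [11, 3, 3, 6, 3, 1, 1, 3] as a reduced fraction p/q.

Fold from the inside: start with 3/1.
  1 + 1/3 = 4/3
  1 + 3/4 = 7/4
  3 + 4/7 = 25/7
  6 + 7/25 = 157/25
  3 + 25/157 = 496/157
  3 + 157/496 = 1645/496
  11 + 496/1645 = 18591/1645

18591/1645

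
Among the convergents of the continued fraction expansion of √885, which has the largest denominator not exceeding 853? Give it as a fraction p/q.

21211/713

√885 = [29; 1, 2, 1, 58, …] (period length 4).
Convergents:
  p_0/q_0 = 29/1
  p_1/q_1 = 30/1
  p_2/q_2 = 89/3
  p_3/q_3 = 119/4
  p_4/q_4 = 6991/235
  p_5/q_5 = 7110/239
  p_6/q_6 = 21211/713
  p_7/q_7 = 28321/952
q_6 = 713 ≤ 853 < 952 = q_7, so the answer is 21211/713.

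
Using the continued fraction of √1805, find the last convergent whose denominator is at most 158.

2889/68

√1805 = [42; 2, 16, 2, 84, …] (period length 4).
Convergents:
  p_0/q_0 = 42/1
  p_1/q_1 = 85/2
  p_2/q_2 = 1402/33
  p_3/q_3 = 2889/68
  p_4/q_4 = 244078/5745
q_3 = 68 ≤ 158 < 5745 = q_4, so the answer is 2889/68.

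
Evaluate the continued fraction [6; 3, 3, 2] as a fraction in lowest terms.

145/23

Fold from the inside: start with 2/1.
  3 + 1/2 = 7/2
  3 + 2/7 = 23/7
  6 + 7/23 = 145/23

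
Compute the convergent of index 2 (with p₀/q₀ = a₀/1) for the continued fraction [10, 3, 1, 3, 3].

41/4

Using pₖ = aₖpₖ₋₁ + pₖ₋₂, qₖ = aₖqₖ₋₁ + qₖ₋₂ (with p₋₁=1, p₋₂=0, q₋₁=0, q₋₂=1):
  k=0: a=10, p=10, q=1
  k=1: a=3, p=31, q=3
  k=2: a=1, p=41, q=4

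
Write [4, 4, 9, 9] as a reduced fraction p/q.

Fold from the inside: start with 9/1.
  9 + 1/9 = 82/9
  4 + 9/82 = 337/82
  4 + 82/337 = 1430/337

1430/337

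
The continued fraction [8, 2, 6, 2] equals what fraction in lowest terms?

237/28

Fold from the inside: start with 2/1.
  6 + 1/2 = 13/2
  2 + 2/13 = 28/13
  8 + 13/28 = 237/28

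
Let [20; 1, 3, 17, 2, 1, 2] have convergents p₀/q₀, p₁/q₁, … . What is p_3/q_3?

1432/69

Using pₖ = aₖpₖ₋₁ + pₖ₋₂, qₖ = aₖqₖ₋₁ + qₖ₋₂ (with p₋₁=1, p₋₂=0, q₋₁=0, q₋₂=1):
  k=0: a=20, p=20, q=1
  k=1: a=1, p=21, q=1
  k=2: a=3, p=83, q=4
  k=3: a=17, p=1432, q=69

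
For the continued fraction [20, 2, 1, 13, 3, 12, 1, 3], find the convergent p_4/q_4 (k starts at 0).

Using pₖ = aₖpₖ₋₁ + pₖ₋₂, qₖ = aₖqₖ₋₁ + qₖ₋₂ (with p₋₁=1, p₋₂=0, q₋₁=0, q₋₂=1):
  k=0: a=20, p=20, q=1
  k=1: a=2, p=41, q=2
  k=2: a=1, p=61, q=3
  k=3: a=13, p=834, q=41
  k=4: a=3, p=2563, q=126

2563/126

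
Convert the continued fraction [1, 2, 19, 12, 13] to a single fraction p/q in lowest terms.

9145/6149

Fold from the inside: start with 13/1.
  12 + 1/13 = 157/13
  19 + 13/157 = 2996/157
  2 + 157/2996 = 6149/2996
  1 + 2996/6149 = 9145/6149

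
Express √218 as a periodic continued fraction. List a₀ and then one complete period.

[14; 1, 3, 3, 1, 28]

a₀ = ⌊√218⌋ = 14.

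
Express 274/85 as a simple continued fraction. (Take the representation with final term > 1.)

274 = 3·85 + 19
85 = 4·19 + 9
19 = 2·9 + 1
9 = 9·1 + 0  (stop)
So 274/85 = [3; 4, 2, 9].

[3; 4, 2, 9]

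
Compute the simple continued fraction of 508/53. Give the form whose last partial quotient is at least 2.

[9; 1, 1, 2, 2, 4]

508 = 9·53 + 31
53 = 1·31 + 22
31 = 1·22 + 9
22 = 2·9 + 4
9 = 2·4 + 1
4 = 4·1 + 0  (stop)
So 508/53 = [9; 1, 1, 2, 2, 4].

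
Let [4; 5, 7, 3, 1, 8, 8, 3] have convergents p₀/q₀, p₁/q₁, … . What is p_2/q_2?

Using pₖ = aₖpₖ₋₁ + pₖ₋₂, qₖ = aₖqₖ₋₁ + qₖ₋₂ (with p₋₁=1, p₋₂=0, q₋₁=0, q₋₂=1):
  k=0: a=4, p=4, q=1
  k=1: a=5, p=21, q=5
  k=2: a=7, p=151, q=36

151/36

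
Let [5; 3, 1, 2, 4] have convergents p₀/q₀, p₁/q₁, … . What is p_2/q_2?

Using pₖ = aₖpₖ₋₁ + pₖ₋₂, qₖ = aₖqₖ₋₁ + qₖ₋₂ (with p₋₁=1, p₋₂=0, q₋₁=0, q₋₂=1):
  k=0: a=5, p=5, q=1
  k=1: a=3, p=16, q=3
  k=2: a=1, p=21, q=4

21/4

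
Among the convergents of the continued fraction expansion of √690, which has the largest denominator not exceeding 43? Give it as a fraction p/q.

√690 = [26; 3, 1, 2, 1, 3, 52, …] (period length 6).
Convergents:
  p_0/q_0 = 26/1
  p_1/q_1 = 79/3
  p_2/q_2 = 105/4
  p_3/q_3 = 289/11
  p_4/q_4 = 394/15
  p_5/q_5 = 1471/56
q_4 = 15 ≤ 43 < 56 = q_5, so the answer is 394/15.

394/15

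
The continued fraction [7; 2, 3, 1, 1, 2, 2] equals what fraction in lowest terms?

Using pₖ = aₖpₖ₋₁ + pₖ₋₂ and qₖ = aₖqₖ₋₁ + qₖ₋₂:
  k=0: a=7, p=7, q=1
  k=1: a=2, p=15, q=2
  k=2: a=3, p=52, q=7
  k=3: a=1, p=67, q=9
  k=4: a=1, p=119, q=16
  k=5: a=2, p=305, q=41
  k=6: a=2, p=729, q=98

729/98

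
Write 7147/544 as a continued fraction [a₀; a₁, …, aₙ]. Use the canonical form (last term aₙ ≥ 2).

7147 = 13*544 + 75
544 = 7*75 + 19
75 = 3*19 + 18
19 = 1*18 + 1
18 = 18*1 + 0  (stop)
So 7147/544 = [13; 7, 3, 1, 18].

[13; 7, 3, 1, 18]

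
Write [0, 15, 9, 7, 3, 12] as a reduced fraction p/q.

2476/37411

Using pₖ = aₖpₖ₋₁ + pₖ₋₂ and qₖ = aₖqₖ₋₁ + qₖ₋₂:
  k=0: a=0, p=0, q=1
  k=1: a=15, p=1, q=15
  k=2: a=9, p=9, q=136
  k=3: a=7, p=64, q=967
  k=4: a=3, p=201, q=3037
  k=5: a=12, p=2476, q=37411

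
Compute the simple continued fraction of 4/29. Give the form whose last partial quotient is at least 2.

[0; 7, 4]

4 = 0×29 + 4
29 = 7×4 + 1
4 = 4×1 + 0  (stop)
So 4/29 = [0; 7, 4].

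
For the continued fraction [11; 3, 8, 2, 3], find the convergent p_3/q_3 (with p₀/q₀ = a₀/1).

Using pₖ = aₖpₖ₋₁ + pₖ₋₂, qₖ = aₖqₖ₋₁ + qₖ₋₂ (with p₋₁=1, p₋₂=0, q₋₁=0, q₋₂=1):
  k=0: a=11, p=11, q=1
  k=1: a=3, p=34, q=3
  k=2: a=8, p=283, q=25
  k=3: a=2, p=600, q=53

600/53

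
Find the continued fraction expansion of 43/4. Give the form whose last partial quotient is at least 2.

[10; 1, 3]

43 = 10×4 + 3
4 = 1×3 + 1
3 = 3×1 + 0  (stop)
So 43/4 = [10; 1, 3].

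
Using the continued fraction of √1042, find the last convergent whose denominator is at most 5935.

√1042 = [32; 3, 1, 1, 3, 64, …] (period length 5).
Convergents:
  p_0/q_0 = 32/1
  p_1/q_1 = 97/3
  p_2/q_2 = 129/4
  p_3/q_3 = 226/7
  p_4/q_4 = 807/25
  p_5/q_5 = 51874/1607
  p_6/q_6 = 156429/4846
  p_7/q_7 = 208303/6453
q_6 = 4846 ≤ 5935 < 6453 = q_7, so the answer is 156429/4846.

156429/4846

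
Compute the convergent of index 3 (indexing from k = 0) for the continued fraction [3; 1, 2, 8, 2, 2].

92/25

Using pₖ = aₖpₖ₋₁ + pₖ₋₂, qₖ = aₖqₖ₋₁ + qₖ₋₂ (with p₋₁=1, p₋₂=0, q₋₁=0, q₋₂=1):
  k=0: a=3, p=3, q=1
  k=1: a=1, p=4, q=1
  k=2: a=2, p=11, q=3
  k=3: a=8, p=92, q=25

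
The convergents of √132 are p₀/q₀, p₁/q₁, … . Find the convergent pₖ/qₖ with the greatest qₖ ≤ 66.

√132 = [11; 2, 22, …] (period length 2).
Convergents:
  p_0/q_0 = 11/1
  p_1/q_1 = 23/2
  p_2/q_2 = 517/45
  p_3/q_3 = 1057/92
q_2 = 45 ≤ 66 < 92 = q_3, so the answer is 517/45.

517/45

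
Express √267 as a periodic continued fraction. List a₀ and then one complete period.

[16; 2, 1, 15, 1, 2, 32]

a₀ = ⌊√267⌋ = 16.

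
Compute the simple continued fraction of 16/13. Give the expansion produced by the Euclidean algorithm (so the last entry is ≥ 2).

[1; 4, 3]

16 = 1·13 + 3
13 = 4·3 + 1
3 = 3·1 + 0  (stop)
So 16/13 = [1; 4, 3].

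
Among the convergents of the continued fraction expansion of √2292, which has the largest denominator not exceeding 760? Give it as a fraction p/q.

√2292 = [47; 1, 6, 1, 94, …] (period length 4).
Convergents:
  p_0/q_0 = 47/1
  p_1/q_1 = 48/1
  p_2/q_2 = 335/7
  p_3/q_3 = 383/8
  p_4/q_4 = 36337/759
  p_5/q_5 = 36720/767
q_4 = 759 ≤ 760 < 767 = q_5, so the answer is 36337/759.

36337/759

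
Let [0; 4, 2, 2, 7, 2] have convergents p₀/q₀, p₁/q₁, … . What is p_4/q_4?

37/163

Using pₖ = aₖpₖ₋₁ + pₖ₋₂, qₖ = aₖqₖ₋₁ + qₖ₋₂ (with p₋₁=1, p₋₂=0, q₋₁=0, q₋₂=1):
  k=0: a=0, p=0, q=1
  k=1: a=4, p=1, q=4
  k=2: a=2, p=2, q=9
  k=3: a=2, p=5, q=22
  k=4: a=7, p=37, q=163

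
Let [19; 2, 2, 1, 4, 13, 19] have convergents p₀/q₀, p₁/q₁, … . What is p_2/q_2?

Using pₖ = aₖpₖ₋₁ + pₖ₋₂, qₖ = aₖqₖ₋₁ + qₖ₋₂ (with p₋₁=1, p₋₂=0, q₋₁=0, q₋₂=1):
  k=0: a=19, p=19, q=1
  k=1: a=2, p=39, q=2
  k=2: a=2, p=97, q=5

97/5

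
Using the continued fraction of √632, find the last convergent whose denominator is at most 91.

1081/43

√632 = [25; 7, 6, 7, 50, …] (period length 4).
Convergents:
  p_0/q_0 = 25/1
  p_1/q_1 = 176/7
  p_2/q_2 = 1081/43
  p_3/q_3 = 7743/308
q_2 = 43 ≤ 91 < 308 = q_3, so the answer is 1081/43.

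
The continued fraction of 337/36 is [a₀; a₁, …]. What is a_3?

3

337 = 9·36 + 13   →  a_0 = 9
36 = 2·13 + 10   →  a_1 = 2
13 = 1·10 + 3   →  a_2 = 1
10 = 3·3 + 1   →  a_3 = 3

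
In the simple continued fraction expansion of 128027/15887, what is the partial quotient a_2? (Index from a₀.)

15

128027 = 8·15887 + 931   →  a_0 = 8
15887 = 17·931 + 60   →  a_1 = 17
931 = 15·60 + 31   →  a_2 = 15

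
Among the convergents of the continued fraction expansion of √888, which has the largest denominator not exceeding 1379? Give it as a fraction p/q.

√888 = [29; 1, 3, 1, 58, …] (period length 4).
Convergents:
  p_0/q_0 = 29/1
  p_1/q_1 = 30/1
  p_2/q_2 = 119/4
  p_3/q_3 = 149/5
  p_4/q_4 = 8761/294
  p_5/q_5 = 8910/299
  p_6/q_6 = 35491/1191
  p_7/q_7 = 44401/1490
q_6 = 1191 ≤ 1379 < 1490 = q_7, so the answer is 35491/1191.

35491/1191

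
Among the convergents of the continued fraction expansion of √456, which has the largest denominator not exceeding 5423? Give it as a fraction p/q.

87851/4114

√456 = [21; 2, 1, 4, 1, 2, 42, …] (period length 6).
Convergents:
  p_0/q_0 = 21/1
  p_1/q_1 = 43/2
  p_2/q_2 = 64/3
  p_3/q_3 = 299/14
  p_4/q_4 = 363/17
  p_5/q_5 = 1025/48
  p_6/q_6 = 43413/2033
  p_7/q_7 = 87851/4114
  p_8/q_8 = 131264/6147
q_7 = 4114 ≤ 5423 < 6147 = q_8, so the answer is 87851/4114.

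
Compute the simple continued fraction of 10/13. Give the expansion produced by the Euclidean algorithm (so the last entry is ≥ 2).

10 = 0×13 + 10
13 = 1×10 + 3
10 = 3×3 + 1
3 = 3×1 + 0  (stop)
So 10/13 = [0; 1, 3, 3].

[0; 1, 3, 3]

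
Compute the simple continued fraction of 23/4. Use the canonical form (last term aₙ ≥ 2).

[5; 1, 3]

23 = 5·4 + 3
4 = 1·3 + 1
3 = 3·1 + 0  (stop)
So 23/4 = [5; 1, 3].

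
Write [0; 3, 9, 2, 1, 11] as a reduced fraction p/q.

Fold from the inside: start with 11/1.
  1 + 1/11 = 12/11
  2 + 11/12 = 35/12
  9 + 12/35 = 327/35
  3 + 35/327 = 1016/327
  0 + 327/1016 = 327/1016

327/1016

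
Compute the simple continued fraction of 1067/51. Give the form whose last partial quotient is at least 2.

[20; 1, 11, 1, 3]

1067 = 20×51 + 47
51 = 1×47 + 4
47 = 11×4 + 3
4 = 1×3 + 1
3 = 3×1 + 0  (stop)
So 1067/51 = [20; 1, 11, 1, 3].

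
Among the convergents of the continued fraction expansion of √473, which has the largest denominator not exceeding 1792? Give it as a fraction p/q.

15137/696

√473 = [21; 1, 2, 1, 42, …] (period length 4).
Convergents:
  p_0/q_0 = 21/1
  p_1/q_1 = 22/1
  p_2/q_2 = 65/3
  p_3/q_3 = 87/4
  p_4/q_4 = 3719/171
  p_5/q_5 = 3806/175
  p_6/q_6 = 11331/521
  p_7/q_7 = 15137/696
  p_8/q_8 = 647085/29753
q_7 = 696 ≤ 1792 < 29753 = q_8, so the answer is 15137/696.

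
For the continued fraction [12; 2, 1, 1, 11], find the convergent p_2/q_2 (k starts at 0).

Using pₖ = aₖpₖ₋₁ + pₖ₋₂, qₖ = aₖqₖ₋₁ + qₖ₋₂ (with p₋₁=1, p₋₂=0, q₋₁=0, q₋₂=1):
  k=0: a=12, p=12, q=1
  k=1: a=2, p=25, q=2
  k=2: a=1, p=37, q=3

37/3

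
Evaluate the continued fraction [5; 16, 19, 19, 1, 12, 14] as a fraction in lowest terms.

5644247/1114958

Fold from the inside: start with 14/1.
  12 + 1/14 = 169/14
  1 + 14/169 = 183/169
  19 + 169/183 = 3646/183
  19 + 183/3646 = 69457/3646
  16 + 3646/69457 = 1114958/69457
  5 + 69457/1114958 = 5644247/1114958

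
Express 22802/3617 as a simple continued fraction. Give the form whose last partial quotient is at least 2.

22802 = 6*3617 + 1100
3617 = 3*1100 + 317
1100 = 3*317 + 149
317 = 2*149 + 19
149 = 7*19 + 16
19 = 1*16 + 3
16 = 5*3 + 1
3 = 3*1 + 0  (stop)
So 22802/3617 = [6; 3, 3, 2, 7, 1, 5, 3].

[6; 3, 3, 2, 7, 1, 5, 3]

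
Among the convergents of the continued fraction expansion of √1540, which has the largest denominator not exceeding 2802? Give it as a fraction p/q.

√1540 = [39; 4, 8, 2, 8, 4, 78, …] (period length 6).
Convergents:
  p_0/q_0 = 39/1
  p_1/q_1 = 157/4
  p_2/q_2 = 1295/33
  p_3/q_3 = 2747/70
  p_4/q_4 = 23271/593
  p_5/q_5 = 95831/2442
  p_6/q_6 = 7498089/191069
q_5 = 2442 ≤ 2802 < 191069 = q_6, so the answer is 95831/2442.

95831/2442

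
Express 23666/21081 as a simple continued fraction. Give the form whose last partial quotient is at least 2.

23666 = 1*21081 + 2585
21081 = 8*2585 + 401
2585 = 6*401 + 179
401 = 2*179 + 43
179 = 4*43 + 7
43 = 6*7 + 1
7 = 7*1 + 0  (stop)
So 23666/21081 = [1; 8, 6, 2, 4, 6, 7].

[1; 8, 6, 2, 4, 6, 7]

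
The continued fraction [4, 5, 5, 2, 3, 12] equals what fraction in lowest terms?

Using pₖ = aₖpₖ₋₁ + pₖ₋₂ and qₖ = aₖqₖ₋₁ + qₖ₋₂:
  k=0: a=4, p=4, q=1
  k=1: a=5, p=21, q=5
  k=2: a=5, p=109, q=26
  k=3: a=2, p=239, q=57
  k=4: a=3, p=826, q=197
  k=5: a=12, p=10151, q=2421

10151/2421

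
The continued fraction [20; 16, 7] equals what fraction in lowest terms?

2267/113

Fold from the inside: start with 7/1.
  16 + 1/7 = 113/7
  20 + 7/113 = 2267/113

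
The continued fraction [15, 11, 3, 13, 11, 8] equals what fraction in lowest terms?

Fold from the inside: start with 8/1.
  11 + 1/8 = 89/8
  13 + 8/89 = 1165/89
  3 + 89/1165 = 3584/1165
  11 + 1165/3584 = 40589/3584
  15 + 3584/40589 = 612419/40589

612419/40589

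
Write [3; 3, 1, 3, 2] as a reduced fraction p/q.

Fold from the inside: start with 2/1.
  3 + 1/2 = 7/2
  1 + 2/7 = 9/7
  3 + 7/9 = 34/9
  3 + 9/34 = 111/34

111/34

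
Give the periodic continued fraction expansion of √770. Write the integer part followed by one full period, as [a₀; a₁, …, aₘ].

[27; 1, 2, 1, 54]

a₀ = ⌊√770⌋ = 27.
With m₀=0, d₀=1 and mₖ₊₁ = dₖaₖ − mₖ, dₖ₊₁ = (n − mₖ₊₁²)/dₖ, aₖ₊₁ = ⌊(a₀+mₖ₊₁)/dₖ₊₁⌋:
  k=1: m=27, d=41, a=1
  k=2: m=14, d=14, a=2
  k=3: m=14, d=41, a=1
  k=4: m=27, d=1, a=54
d=1 and a=2a₀=54 at k=4, so the next step gives (m, d) = (27, 41) again — its k=1 value — and the period has length 4.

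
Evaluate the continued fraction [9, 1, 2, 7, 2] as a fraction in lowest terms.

Using pₖ = aₖpₖ₋₁ + pₖ₋₂ and qₖ = aₖqₖ₋₁ + qₖ₋₂:
  k=0: a=9, p=9, q=1
  k=1: a=1, p=10, q=1
  k=2: a=2, p=29, q=3
  k=3: a=7, p=213, q=22
  k=4: a=2, p=455, q=47

455/47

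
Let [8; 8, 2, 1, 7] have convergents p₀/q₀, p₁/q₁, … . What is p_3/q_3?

Using pₖ = aₖpₖ₋₁ + pₖ₋₂, qₖ = aₖqₖ₋₁ + qₖ₋₂ (with p₋₁=1, p₋₂=0, q₋₁=0, q₋₂=1):
  k=0: a=8, p=8, q=1
  k=1: a=8, p=65, q=8
  k=2: a=2, p=138, q=17
  k=3: a=1, p=203, q=25

203/25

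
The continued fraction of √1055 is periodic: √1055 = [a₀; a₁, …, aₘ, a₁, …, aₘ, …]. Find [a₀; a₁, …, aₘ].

a₀ = ⌊√1055⌋ = 32.

[32; 2, 12, 2, 64]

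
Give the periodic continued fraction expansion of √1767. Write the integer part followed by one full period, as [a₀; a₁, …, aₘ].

a₀ = ⌊√1767⌋ = 42.
With m₀=0, d₀=1 and mₖ₊₁ = dₖaₖ − mₖ, dₖ₊₁ = (n − mₖ₊₁²)/dₖ, aₖ₊₁ = ⌊(a₀+mₖ₊₁)/dₖ₊₁⌋:
  k=1: m=42, d=3, a=28
  k=2: m=42, d=1, a=84
d=1 and a=2a₀=84 at k=2, so the next step gives (m, d) = (42, 3) again — its k=1 value — and the period has length 2.

[42; 28, 84]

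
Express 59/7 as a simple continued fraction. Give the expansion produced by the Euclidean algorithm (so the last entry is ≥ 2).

[8; 2, 3]

59 = 8·7 + 3
7 = 2·3 + 1
3 = 3·1 + 0  (stop)
So 59/7 = [8; 2, 3].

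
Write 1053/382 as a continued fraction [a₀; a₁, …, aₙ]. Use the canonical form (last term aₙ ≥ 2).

[2; 1, 3, 9, 3, 3]

1053 = 2*382 + 289
382 = 1*289 + 93
289 = 3*93 + 10
93 = 9*10 + 3
10 = 3*3 + 1
3 = 3*1 + 0  (stop)
So 1053/382 = [2; 1, 3, 9, 3, 3].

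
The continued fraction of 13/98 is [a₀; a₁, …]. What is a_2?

1

13 = 0·98 + 13   →  a_0 = 0
98 = 7·13 + 7   →  a_1 = 7
13 = 1·7 + 6   →  a_2 = 1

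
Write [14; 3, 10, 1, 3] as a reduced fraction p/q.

1905/133

Fold from the inside: start with 3/1.
  1 + 1/3 = 4/3
  10 + 3/4 = 43/4
  3 + 4/43 = 133/43
  14 + 43/133 = 1905/133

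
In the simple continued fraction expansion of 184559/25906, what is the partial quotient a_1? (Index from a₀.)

184559 = 7·25906 + 3217   →  a_0 = 7
25906 = 8·3217 + 170   →  a_1 = 8

8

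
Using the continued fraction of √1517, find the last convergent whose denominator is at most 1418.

29601/760

√1517 = [38; 1, 18, 2, 18, 1, 76, …] (period length 6).
Convergents:
  p_0/q_0 = 38/1
  p_1/q_1 = 39/1
  p_2/q_2 = 740/19
  p_3/q_3 = 1519/39
  p_4/q_4 = 28082/721
  p_5/q_5 = 29601/760
  p_6/q_6 = 2277758/58481
q_5 = 760 ≤ 1418 < 58481 = q_6, so the answer is 29601/760.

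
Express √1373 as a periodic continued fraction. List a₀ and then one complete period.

a₀ = ⌊√1373⌋ = 37.
With m₀=0, d₀=1 and mₖ₊₁ = dₖaₖ − mₖ, dₖ₊₁ = (n − mₖ₊₁²)/dₖ, aₖ₊₁ = ⌊(a₀+mₖ₊₁)/dₖ₊₁⌋:
  k=1: m=37, d=4, a=18
  k=2: m=35, d=37, a=1
  k=3: m=2, d=37, a=1
  k=4: m=35, d=4, a=18
  k=5: m=37, d=1, a=74
d=1 and a=2a₀=74 at k=5, so the next step gives (m, d) = (37, 4) again — its k=1 value — and the period has length 5.

[37; 18, 1, 1, 18, 74]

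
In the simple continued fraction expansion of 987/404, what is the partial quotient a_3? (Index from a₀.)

987 = 2·404 + 179   →  a_0 = 2
404 = 2·179 + 46   →  a_1 = 2
179 = 3·46 + 41   →  a_2 = 3
46 = 1·41 + 5   →  a_3 = 1

1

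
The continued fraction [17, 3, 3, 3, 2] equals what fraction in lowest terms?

1315/76

Using pₖ = aₖpₖ₋₁ + pₖ₋₂ and qₖ = aₖqₖ₋₁ + qₖ₋₂:
  k=0: a=17, p=17, q=1
  k=1: a=3, p=52, q=3
  k=2: a=3, p=173, q=10
  k=3: a=3, p=571, q=33
  k=4: a=2, p=1315, q=76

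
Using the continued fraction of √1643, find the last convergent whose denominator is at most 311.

√1643 = [40; 1, 1, 6, 1, 6, 1, 1, 80, …] (period length 8).
Convergents:
  p_0/q_0 = 40/1
  p_1/q_1 = 41/1
  p_2/q_2 = 81/2
  p_3/q_3 = 527/13
  p_4/q_4 = 608/15
  p_5/q_5 = 4175/103
  p_6/q_6 = 4783/118
  p_7/q_7 = 8958/221
  p_8/q_8 = 721423/17798
q_7 = 221 ≤ 311 < 17798 = q_8, so the answer is 8958/221.

8958/221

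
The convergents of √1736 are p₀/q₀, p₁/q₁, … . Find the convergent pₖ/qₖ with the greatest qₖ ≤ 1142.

31249/750

√1736 = [41; 1, 1, 1, 82, …] (period length 4).
Convergents:
  p_0/q_0 = 41/1
  p_1/q_1 = 42/1
  p_2/q_2 = 83/2
  p_3/q_3 = 125/3
  p_4/q_4 = 10333/248
  p_5/q_5 = 10458/251
  p_6/q_6 = 20791/499
  p_7/q_7 = 31249/750
  p_8/q_8 = 2583209/61999
q_7 = 750 ≤ 1142 < 61999 = q_8, so the answer is 31249/750.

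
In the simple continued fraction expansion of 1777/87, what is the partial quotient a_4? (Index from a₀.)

1777 = 20·87 + 37   →  a_0 = 20
87 = 2·37 + 13   →  a_1 = 2
37 = 2·13 + 11   →  a_2 = 2
13 = 1·11 + 2   →  a_3 = 1
11 = 5·2 + 1   →  a_4 = 5

5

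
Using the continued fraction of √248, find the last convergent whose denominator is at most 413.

5937/377

√248 = [15; 1, 2, 1, 30, …] (period length 4).
Convergents:
  p_0/q_0 = 15/1
  p_1/q_1 = 16/1
  p_2/q_2 = 47/3
  p_3/q_3 = 63/4
  p_4/q_4 = 1937/123
  p_5/q_5 = 2000/127
  p_6/q_6 = 5937/377
  p_7/q_7 = 7937/504
q_6 = 377 ≤ 413 < 504 = q_7, so the answer is 5937/377.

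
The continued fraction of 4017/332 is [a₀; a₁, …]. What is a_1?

10

4017 = 12·332 + 33   →  a_0 = 12
332 = 10·33 + 2   →  a_1 = 10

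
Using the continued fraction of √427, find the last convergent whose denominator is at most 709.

√427 = [20; 1, 1, 1, 40, …] (period length 4).
Convergents:
  p_0/q_0 = 20/1
  p_1/q_1 = 21/1
  p_2/q_2 = 41/2
  p_3/q_3 = 62/3
  p_4/q_4 = 2521/122
  p_5/q_5 = 2583/125
  p_6/q_6 = 5104/247
  p_7/q_7 = 7687/372
  p_8/q_8 = 312584/15127
q_7 = 372 ≤ 709 < 15127 = q_8, so the answer is 7687/372.

7687/372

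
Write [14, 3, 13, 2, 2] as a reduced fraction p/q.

Using pₖ = aₖpₖ₋₁ + pₖ₋₂ and qₖ = aₖqₖ₋₁ + qₖ₋₂:
  k=0: a=14, p=14, q=1
  k=1: a=3, p=43, q=3
  k=2: a=13, p=573, q=40
  k=3: a=2, p=1189, q=83
  k=4: a=2, p=2951, q=206

2951/206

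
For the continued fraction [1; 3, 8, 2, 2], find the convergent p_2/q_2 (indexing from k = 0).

Using pₖ = aₖpₖ₋₁ + pₖ₋₂, qₖ = aₖqₖ₋₁ + qₖ₋₂ (with p₋₁=1, p₋₂=0, q₋₁=0, q₋₂=1):
  k=0: a=1, p=1, q=1
  k=1: a=3, p=4, q=3
  k=2: a=8, p=33, q=25

33/25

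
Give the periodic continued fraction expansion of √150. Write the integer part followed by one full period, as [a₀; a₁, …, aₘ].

[12; 4, 24]

a₀ = ⌊√150⌋ = 12.
With m₀=0, d₀=1 and mₖ₊₁ = dₖaₖ − mₖ, dₖ₊₁ = (n − mₖ₊₁²)/dₖ, aₖ₊₁ = ⌊(a₀+mₖ₊₁)/dₖ₊₁⌋:
  k=1: m=12, d=6, a=4
  k=2: m=12, d=1, a=24
d=1 and a=2a₀=24 at k=2, so the next step gives (m, d) = (12, 6) again — its k=1 value — and the period has length 2.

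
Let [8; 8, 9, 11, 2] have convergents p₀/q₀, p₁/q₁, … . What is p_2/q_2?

593/73

Using pₖ = aₖpₖ₋₁ + pₖ₋₂, qₖ = aₖqₖ₋₁ + qₖ₋₂ (with p₋₁=1, p₋₂=0, q₋₁=0, q₋₂=1):
  k=0: a=8, p=8, q=1
  k=1: a=8, p=65, q=8
  k=2: a=9, p=593, q=73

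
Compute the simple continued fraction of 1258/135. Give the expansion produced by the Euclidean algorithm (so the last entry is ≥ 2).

[9; 3, 7, 6]

1258 = 9*135 + 43
135 = 3*43 + 6
43 = 7*6 + 1
6 = 6*1 + 0  (stop)
So 1258/135 = [9; 3, 7, 6].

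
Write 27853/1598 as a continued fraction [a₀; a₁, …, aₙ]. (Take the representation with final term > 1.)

27853 = 17·1598 + 687
1598 = 2·687 + 224
687 = 3·224 + 15
224 = 14·15 + 14
15 = 1·14 + 1
14 = 14·1 + 0  (stop)
So 27853/1598 = [17; 2, 3, 14, 1, 14].

[17; 2, 3, 14, 1, 14]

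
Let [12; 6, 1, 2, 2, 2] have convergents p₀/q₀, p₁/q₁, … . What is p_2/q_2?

85/7

Using pₖ = aₖpₖ₋₁ + pₖ₋₂, qₖ = aₖqₖ₋₁ + qₖ₋₂ (with p₋₁=1, p₋₂=0, q₋₁=0, q₋₂=1):
  k=0: a=12, p=12, q=1
  k=1: a=6, p=73, q=6
  k=2: a=1, p=85, q=7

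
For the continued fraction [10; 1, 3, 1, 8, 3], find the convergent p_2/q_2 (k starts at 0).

Using pₖ = aₖpₖ₋₁ + pₖ₋₂, qₖ = aₖqₖ₋₁ + qₖ₋₂ (with p₋₁=1, p₋₂=0, q₋₁=0, q₋₂=1):
  k=0: a=10, p=10, q=1
  k=1: a=1, p=11, q=1
  k=2: a=3, p=43, q=4

43/4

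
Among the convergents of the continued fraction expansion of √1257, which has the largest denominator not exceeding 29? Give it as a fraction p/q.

√1257 = [35; 2, 4, 1, 22, 1, 4, 2, 70, …] (period length 8).
Convergents:
  p_0/q_0 = 35/1
  p_1/q_1 = 71/2
  p_2/q_2 = 319/9
  p_3/q_3 = 390/11
  p_4/q_4 = 8899/251
q_3 = 11 ≤ 29 < 251 = q_4, so the answer is 390/11.

390/11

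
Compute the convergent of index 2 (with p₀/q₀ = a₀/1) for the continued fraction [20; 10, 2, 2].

Using pₖ = aₖpₖ₋₁ + pₖ₋₂, qₖ = aₖqₖ₋₁ + qₖ₋₂ (with p₋₁=1, p₋₂=0, q₋₁=0, q₋₂=1):
  k=0: a=20, p=20, q=1
  k=1: a=10, p=201, q=10
  k=2: a=2, p=422, q=21

422/21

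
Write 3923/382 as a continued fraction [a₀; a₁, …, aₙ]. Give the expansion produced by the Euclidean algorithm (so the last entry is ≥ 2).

3923 = 10×382 + 103
382 = 3×103 + 73
103 = 1×73 + 30
73 = 2×30 + 13
30 = 2×13 + 4
13 = 3×4 + 1
4 = 4×1 + 0  (stop)
So 3923/382 = [10; 3, 1, 2, 2, 3, 4].

[10; 3, 1, 2, 2, 3, 4]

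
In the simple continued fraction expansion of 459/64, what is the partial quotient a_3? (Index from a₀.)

4

459 = 7·64 + 11   →  a_0 = 7
64 = 5·11 + 9   →  a_1 = 5
11 = 1·9 + 2   →  a_2 = 1
9 = 4·2 + 1   →  a_3 = 4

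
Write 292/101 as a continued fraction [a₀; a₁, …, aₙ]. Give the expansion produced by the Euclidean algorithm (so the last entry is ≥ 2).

292 = 2*101 + 90
101 = 1*90 + 11
90 = 8*11 + 2
11 = 5*2 + 1
2 = 2*1 + 0  (stop)
So 292/101 = [2; 1, 8, 5, 2].

[2; 1, 8, 5, 2]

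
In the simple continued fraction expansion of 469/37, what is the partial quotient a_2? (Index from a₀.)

469 = 12·37 + 25   →  a_0 = 12
37 = 1·25 + 12   →  a_1 = 1
25 = 2·12 + 1   →  a_2 = 2

2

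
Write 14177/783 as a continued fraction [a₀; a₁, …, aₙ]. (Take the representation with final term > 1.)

14177 = 18×783 + 83
783 = 9×83 + 36
83 = 2×36 + 11
36 = 3×11 + 3
11 = 3×3 + 2
3 = 1×2 + 1
2 = 2×1 + 0  (stop)
So 14177/783 = [18; 9, 2, 3, 3, 1, 2].

[18; 9, 2, 3, 3, 1, 2]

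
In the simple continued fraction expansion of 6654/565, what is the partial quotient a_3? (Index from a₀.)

6654 = 11·565 + 439   →  a_0 = 11
565 = 1·439 + 126   →  a_1 = 1
439 = 3·126 + 61   →  a_2 = 3
126 = 2·61 + 4   →  a_3 = 2

2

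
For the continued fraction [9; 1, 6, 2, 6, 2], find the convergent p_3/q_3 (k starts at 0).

Using pₖ = aₖpₖ₋₁ + pₖ₋₂, qₖ = aₖqₖ₋₁ + qₖ₋₂ (with p₋₁=1, p₋₂=0, q₋₁=0, q₋₂=1):
  k=0: a=9, p=9, q=1
  k=1: a=1, p=10, q=1
  k=2: a=6, p=69, q=7
  k=3: a=2, p=148, q=15

148/15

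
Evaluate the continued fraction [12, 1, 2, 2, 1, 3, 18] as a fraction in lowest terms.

Fold from the inside: start with 18/1.
  3 + 1/18 = 55/18
  1 + 18/55 = 73/55
  2 + 55/73 = 201/73
  2 + 73/201 = 475/201
  1 + 201/475 = 676/475
  12 + 475/676 = 8587/676

8587/676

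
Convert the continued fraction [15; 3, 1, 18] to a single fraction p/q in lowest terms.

1144/75

Fold from the inside: start with 18/1.
  1 + 1/18 = 19/18
  3 + 18/19 = 75/19
  15 + 19/75 = 1144/75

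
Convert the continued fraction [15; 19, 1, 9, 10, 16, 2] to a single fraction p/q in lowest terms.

Fold from the inside: start with 2/1.
  16 + 1/2 = 33/2
  10 + 2/33 = 332/33
  9 + 33/332 = 3021/332
  1 + 332/3021 = 3353/3021
  19 + 3021/3353 = 66728/3353
  15 + 3353/66728 = 1004273/66728

1004273/66728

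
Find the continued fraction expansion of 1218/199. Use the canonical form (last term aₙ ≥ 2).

[6; 8, 3, 2, 3]

1218 = 6·199 + 24
199 = 8·24 + 7
24 = 3·7 + 3
7 = 2·3 + 1
3 = 3·1 + 0  (stop)
So 1218/199 = [6; 8, 3, 2, 3].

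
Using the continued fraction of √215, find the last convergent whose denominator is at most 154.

1305/89

√215 = [14; 1, 1, 1, 28, …] (period length 4).
Convergents:
  p_0/q_0 = 14/1
  p_1/q_1 = 15/1
  p_2/q_2 = 29/2
  p_3/q_3 = 44/3
  p_4/q_4 = 1261/86
  p_5/q_5 = 1305/89
  p_6/q_6 = 2566/175
q_5 = 89 ≤ 154 < 175 = q_6, so the answer is 1305/89.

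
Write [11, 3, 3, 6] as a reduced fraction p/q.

Using pₖ = aₖpₖ₋₁ + pₖ₋₂ and qₖ = aₖqₖ₋₁ + qₖ₋₂:
  k=0: a=11, p=11, q=1
  k=1: a=3, p=34, q=3
  k=2: a=3, p=113, q=10
  k=3: a=6, p=712, q=63

712/63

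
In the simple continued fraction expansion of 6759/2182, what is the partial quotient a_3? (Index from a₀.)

10

6759 = 3·2182 + 213   →  a_0 = 3
2182 = 10·213 + 52   →  a_1 = 10
213 = 4·52 + 5   →  a_2 = 4
52 = 10·5 + 2   →  a_3 = 10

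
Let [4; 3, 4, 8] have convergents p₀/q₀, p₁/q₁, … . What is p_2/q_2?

56/13

Using pₖ = aₖpₖ₋₁ + pₖ₋₂, qₖ = aₖqₖ₋₁ + qₖ₋₂ (with p₋₁=1, p₋₂=0, q₋₁=0, q₋₂=1):
  k=0: a=4, p=4, q=1
  k=1: a=3, p=13, q=3
  k=2: a=4, p=56, q=13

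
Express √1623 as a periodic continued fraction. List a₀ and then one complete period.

a₀ = ⌊√1623⌋ = 40.

[40; 3, 2, 26, 2, 3, 80]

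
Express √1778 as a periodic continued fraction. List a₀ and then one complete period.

a₀ = ⌊√1778⌋ = 42.
With m₀=0, d₀=1 and mₖ₊₁ = dₖaₖ − mₖ, dₖ₊₁ = (n − mₖ₊₁²)/dₖ, aₖ₊₁ = ⌊(a₀+mₖ₊₁)/dₖ₊₁⌋:
  k=1: m=42, d=14, a=6
  k=2: m=42, d=1, a=84
d=1 and a=2a₀=84 at k=2, so the next step gives (m, d) = (42, 14) again — its k=1 value — and the period has length 2.

[42; 6, 84]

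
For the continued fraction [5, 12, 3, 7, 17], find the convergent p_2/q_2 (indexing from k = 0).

Using pₖ = aₖpₖ₋₁ + pₖ₋₂, qₖ = aₖqₖ₋₁ + qₖ₋₂ (with p₋₁=1, p₋₂=0, q₋₁=0, q₋₂=1):
  k=0: a=5, p=5, q=1
  k=1: a=12, p=61, q=12
  k=2: a=3, p=188, q=37

188/37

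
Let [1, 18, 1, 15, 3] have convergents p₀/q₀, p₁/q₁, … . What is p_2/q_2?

20/19

Using pₖ = aₖpₖ₋₁ + pₖ₋₂, qₖ = aₖqₖ₋₁ + qₖ₋₂ (with p₋₁=1, p₋₂=0, q₋₁=0, q₋₂=1):
  k=0: a=1, p=1, q=1
  k=1: a=18, p=19, q=18
  k=2: a=1, p=20, q=19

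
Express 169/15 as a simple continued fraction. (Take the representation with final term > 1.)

169 = 11·15 + 4
15 = 3·4 + 3
4 = 1·3 + 1
3 = 3·1 + 0  (stop)
So 169/15 = [11; 3, 1, 3].

[11; 3, 1, 3]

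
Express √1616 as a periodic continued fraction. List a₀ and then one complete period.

a₀ = ⌊√1616⌋ = 40.
With m₀=0, d₀=1 and mₖ₊₁ = dₖaₖ − mₖ, dₖ₊₁ = (n − mₖ₊₁²)/dₖ, aₖ₊₁ = ⌊(a₀+mₖ₊₁)/dₖ₊₁⌋:
  k=1: m=40, d=16, a=5
  k=2: m=40, d=1, a=80
d=1 and a=2a₀=80 at k=2, so the next step gives (m, d) = (40, 16) again — its k=1 value — and the period has length 2.

[40; 5, 80]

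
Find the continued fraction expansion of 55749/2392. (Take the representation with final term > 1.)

55749 = 23·2392 + 733
2392 = 3·733 + 193
733 = 3·193 + 154
193 = 1·154 + 39
154 = 3·39 + 37
39 = 1·37 + 2
37 = 18·2 + 1
2 = 2·1 + 0  (stop)
So 55749/2392 = [23; 3, 3, 1, 3, 1, 18, 2].

[23; 3, 3, 1, 3, 1, 18, 2]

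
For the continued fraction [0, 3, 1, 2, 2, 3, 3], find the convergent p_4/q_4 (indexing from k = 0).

Using pₖ = aₖpₖ₋₁ + pₖ₋₂, qₖ = aₖqₖ₋₁ + qₖ₋₂ (with p₋₁=1, p₋₂=0, q₋₁=0, q₋₂=1):
  k=0: a=0, p=0, q=1
  k=1: a=3, p=1, q=3
  k=2: a=1, p=1, q=4
  k=3: a=2, p=3, q=11
  k=4: a=2, p=7, q=26

7/26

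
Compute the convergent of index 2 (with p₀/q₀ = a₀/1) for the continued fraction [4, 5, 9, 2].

Using pₖ = aₖpₖ₋₁ + pₖ₋₂, qₖ = aₖqₖ₋₁ + qₖ₋₂ (with p₋₁=1, p₋₂=0, q₋₁=0, q₋₂=1):
  k=0: a=4, p=4, q=1
  k=1: a=5, p=21, q=5
  k=2: a=9, p=193, q=46

193/46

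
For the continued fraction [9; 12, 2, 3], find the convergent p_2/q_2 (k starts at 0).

227/25

Using pₖ = aₖpₖ₋₁ + pₖ₋₂, qₖ = aₖqₖ₋₁ + qₖ₋₂ (with p₋₁=1, p₋₂=0, q₋₁=0, q₋₂=1):
  k=0: a=9, p=9, q=1
  k=1: a=12, p=109, q=12
  k=2: a=2, p=227, q=25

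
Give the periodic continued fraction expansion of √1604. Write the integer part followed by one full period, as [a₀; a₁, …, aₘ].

[40; 20, 80]

a₀ = ⌊√1604⌋ = 40.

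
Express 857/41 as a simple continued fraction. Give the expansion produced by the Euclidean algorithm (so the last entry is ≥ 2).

[20; 1, 9, 4]

857 = 20×41 + 37
41 = 1×37 + 4
37 = 9×4 + 1
4 = 4×1 + 0  (stop)
So 857/41 = [20; 1, 9, 4].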